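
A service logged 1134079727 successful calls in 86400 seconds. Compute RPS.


Formula: throughput = requests / seconds
throughput = 1134079727 / 86400
throughput = 13125.92 requests/second

13125.92 requests/second


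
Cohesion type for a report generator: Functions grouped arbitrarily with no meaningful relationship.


Reasoning: Worst: random grouping
Type: Coincidental cohesion

Coincidental cohesion


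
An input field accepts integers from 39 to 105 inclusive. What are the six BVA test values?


Range: [39, 105]
Boundaries: just below min, min, min+1, max-1, max, just above max
Values: [38, 39, 40, 104, 105, 106]

[38, 39, 40, 104, 105, 106]


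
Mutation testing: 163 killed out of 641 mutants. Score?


Mutation score = killed / total * 100
Mutation score = 163 / 641 * 100
Mutation score = 25.43%

25.43%


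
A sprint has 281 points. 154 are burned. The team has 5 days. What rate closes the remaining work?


Formula: Required rate = Remaining points / Days left
Remaining = 281 - 154 = 127 points
Required rate = 127 / 5 = 25.4 points/day

25.4 points/day


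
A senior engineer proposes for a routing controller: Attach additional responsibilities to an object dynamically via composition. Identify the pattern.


This matches the Decorator pattern

Decorator


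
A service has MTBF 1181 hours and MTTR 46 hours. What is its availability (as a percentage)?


Availability = MTBF / (MTBF + MTTR)
Availability = 1181 / (1181 + 46)
Availability = 1181 / 1227
Availability = 96.251%

96.251%


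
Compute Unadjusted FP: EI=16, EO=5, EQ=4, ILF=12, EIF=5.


UFP = EI*4 + EO*5 + EQ*4 + ILF*10 + EIF*7
UFP = 16*4 + 5*5 + 4*4 + 12*10 + 5*7
UFP = 64 + 25 + 16 + 120 + 35
UFP = 260

260


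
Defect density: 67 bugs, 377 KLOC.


Defect density = defects / KLOC
Defect density = 67 / 377
Defect density = 0.178 defects/KLOC

0.178 defects/KLOC


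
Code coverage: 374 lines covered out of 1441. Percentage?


Coverage = covered / total * 100
Coverage = 374 / 1441 * 100
Coverage = 25.95%

25.95%


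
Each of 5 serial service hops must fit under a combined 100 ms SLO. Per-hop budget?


Formula: per_stage = total_budget / stages
per_stage = 100 / 5
per_stage = 20.0 ms

20.0 ms


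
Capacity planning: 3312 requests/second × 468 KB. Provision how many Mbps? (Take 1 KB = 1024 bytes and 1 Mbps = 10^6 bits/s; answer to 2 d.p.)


Formula: Mbps = payload_bytes * RPS * 8 / 1e6
Payload per request = 468 KB = 468 * 1024 = 479232 bytes
Total bytes/sec = 479232 * 3312 = 1587216384
Total bits/sec = 1587216384 * 8 = 12697731072
Mbps = 12697731072 / 1e6 = 12697.73

12697.73 Mbps


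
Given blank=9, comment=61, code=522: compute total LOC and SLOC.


Total LOC = blank + comment + code
Total LOC = 9 + 61 + 522 = 592
SLOC (source only) = code = 522

Total LOC: 592, SLOC: 522


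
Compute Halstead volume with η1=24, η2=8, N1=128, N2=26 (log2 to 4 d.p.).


Formula: V = N * log2(η), where N = N1 + N2 and η = η1 + η2
η = 24 + 8 = 32
N = 128 + 26 = 154
log2(32) ≈ 5.0000
V = 154 * 5.0000 = 770.00

770.00


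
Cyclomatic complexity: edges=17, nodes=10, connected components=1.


Formula: V(G) = E - N + 2P
V(G) = 17 - 10 + 2*1
V(G) = 7 + 2
V(G) = 9

9


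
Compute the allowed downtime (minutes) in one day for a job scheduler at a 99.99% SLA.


Formula: allowed downtime = period * (100 - SLA) / 100
Period (day) = 1440 minutes
Unavailability fraction = (100 - 99.99) / 100
Allowed downtime = 1440 * (100 - 99.99) / 100
Allowed downtime = 0.144 minutes

0.144 minutes


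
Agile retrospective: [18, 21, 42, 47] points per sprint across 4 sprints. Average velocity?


Formula: Avg velocity = Total points / Number of sprints
Points: [18, 21, 42, 47]
Sum = 18 + 21 + 42 + 47 = 128
Avg velocity = 128 / 4 = 32.0 points/sprint

32.0 points/sprint


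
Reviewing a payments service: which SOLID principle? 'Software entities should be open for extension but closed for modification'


This describes the Open/Closed Principle (OCP)

Open/Closed Principle (OCP)


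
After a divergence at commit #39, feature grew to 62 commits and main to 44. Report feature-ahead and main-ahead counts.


Common ancestor: commit #39
feature commits after divergence: 62 - 39 = 23
main commits after divergence: 44 - 39 = 5
feature is 23 commits ahead of main
main is 5 commits ahead of feature

feature ahead: 23, main ahead: 5


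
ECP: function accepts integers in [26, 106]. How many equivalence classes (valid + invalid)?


Valid range: [26, 106]
Class 1: x < 26 — invalid
Class 2: 26 ≤ x ≤ 106 — valid
Class 3: x > 106 — invalid
Total equivalence classes: 3

3 equivalence classes


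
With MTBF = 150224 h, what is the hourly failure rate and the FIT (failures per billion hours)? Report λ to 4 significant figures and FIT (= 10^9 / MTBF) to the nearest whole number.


Formula: λ = 1 / MTBF; FIT = λ × 1e9 = 1e9 / MTBF
λ = 1 / 150224 ≈ 6.657e-06 failures/hour
FIT = 1e9 / 150224 ≈ 6657 failures per 1e9 hours (nearest whole number)

λ = 6.657e-06 /h, FIT = 6657


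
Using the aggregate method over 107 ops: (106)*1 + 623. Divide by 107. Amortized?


Formula: Amortized cost = Total cost / Operations
Total cost = (106 * 1) + (1 * 623)
Total cost = 106 + 623 = 729
Amortized = 729 / 107 = 6.8131

6.8131


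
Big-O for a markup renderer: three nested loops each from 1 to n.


Reasoning: three levels of nesting over n
Complexity: O(n^3)

O(n^3)


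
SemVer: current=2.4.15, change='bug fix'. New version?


Current: 2.4.15
Change category: 'bug fix' → patch bump
SemVer rule: patch bump → increment PATCH (MAJOR and MINOR unchanged)
New: 2.4.16

2.4.16


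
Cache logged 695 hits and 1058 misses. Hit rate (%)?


Formula: hit rate = hits / (hits + misses) * 100
hit rate = 695 / (695 + 1058) * 100
hit rate = 695 / 1753 * 100
hit rate = 39.65%

39.65%


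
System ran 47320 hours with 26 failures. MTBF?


Formula: MTBF = Total operating time / Number of failures
MTBF = 47320 / 26
MTBF = 1820.0 hours

1820.0 hours


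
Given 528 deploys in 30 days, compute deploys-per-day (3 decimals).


Formula: deployments per day = releases / days
= 528 / 30
= 17.6 deploys/day
(equivalently, 123.2 deploys/week)

17.6 deploys/day


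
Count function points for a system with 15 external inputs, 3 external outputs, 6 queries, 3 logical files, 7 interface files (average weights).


UFP = EI*4 + EO*5 + EQ*4 + ILF*10 + EIF*7
UFP = 15*4 + 3*5 + 6*4 + 3*10 + 7*7
UFP = 60 + 15 + 24 + 30 + 49
UFP = 178

178


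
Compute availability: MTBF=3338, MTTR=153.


Availability = MTBF / (MTBF + MTTR)
Availability = 3338 / (3338 + 153)
Availability = 3338 / 3491
Availability = 95.6173%

95.6173%


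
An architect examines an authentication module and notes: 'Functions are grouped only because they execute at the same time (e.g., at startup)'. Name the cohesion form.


Reasoning: Related by timing only
Type: Temporal cohesion

Temporal cohesion


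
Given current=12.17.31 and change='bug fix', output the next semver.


Current: 12.17.31
Change category: 'bug fix' → patch bump
SemVer rule: patch bump → increment PATCH (MAJOR and MINOR unchanged)
New: 12.17.32

12.17.32


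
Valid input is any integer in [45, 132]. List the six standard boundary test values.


Range: [45, 132]
Boundaries: just below min, min, min+1, max-1, max, just above max
Values: [44, 45, 46, 131, 132, 133]

[44, 45, 46, 131, 132, 133]


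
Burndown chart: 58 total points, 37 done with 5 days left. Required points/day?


Formula: Required rate = Remaining points / Days left
Remaining = 58 - 37 = 21 points
Required rate = 21 / 5 = 4.2 points/day

4.2 points/day


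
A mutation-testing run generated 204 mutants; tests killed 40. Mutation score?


Mutation score = killed / total * 100
Mutation score = 40 / 204 * 100
Mutation score = 19.61%

19.61%


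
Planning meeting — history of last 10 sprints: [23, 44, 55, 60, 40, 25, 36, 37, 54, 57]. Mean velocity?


Formula: Avg velocity = Total points / Number of sprints
Points: [23, 44, 55, 60, 40, 25, 36, 37, 54, 57]
Sum = 23 + 44 + 55 + 60 + 40 + 25 + 36 + 37 + 54 + 57 = 431
Avg velocity = 431 / 10 = 43.1 points/sprint

43.1 points/sprint


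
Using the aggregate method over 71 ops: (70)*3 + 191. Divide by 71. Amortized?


Formula: Amortized cost = Total cost / Operations
Total cost = (70 * 3) + (1 * 191)
Total cost = 210 + 191 = 401
Amortized = 401 / 71 = 5.6479

5.6479


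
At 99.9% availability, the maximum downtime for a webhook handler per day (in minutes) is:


Formula: allowed downtime = period * (100 - SLA) / 100
Period (day) = 1440 minutes
Unavailability fraction = (100 - 99.9) / 100
Allowed downtime = 1440 * (100 - 99.9) / 100
Allowed downtime = 1.44 minutes

1.44 minutes


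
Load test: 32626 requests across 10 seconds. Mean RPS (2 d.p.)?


Formula: throughput = requests / seconds
throughput = 32626 / 10
throughput = 3262.6 requests/second

3262.6 requests/second


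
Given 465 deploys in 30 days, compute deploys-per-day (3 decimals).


Formula: deployments per day = releases / days
= 465 / 30
= 15.5 deploys/day
(equivalently, 108.5 deploys/week)

15.5 deploys/day


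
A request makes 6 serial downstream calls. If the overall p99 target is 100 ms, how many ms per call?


Formula: per_stage = total_budget / stages
per_stage = 100 / 6
per_stage = 16.67 ms

16.67 ms


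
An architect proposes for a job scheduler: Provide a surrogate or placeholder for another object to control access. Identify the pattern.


This matches the Proxy pattern

Proxy


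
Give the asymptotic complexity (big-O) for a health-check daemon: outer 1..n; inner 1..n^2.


Reasoning: n times n^2
Complexity: O(n^3)

O(n^3)


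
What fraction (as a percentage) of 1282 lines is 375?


Coverage = covered / total * 100
Coverage = 375 / 1282 * 100
Coverage = 29.25%

29.25%


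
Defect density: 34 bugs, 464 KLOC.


Defect density = defects / KLOC
Defect density = 34 / 464
Defect density = 0.073 defects/KLOC

0.073 defects/KLOC


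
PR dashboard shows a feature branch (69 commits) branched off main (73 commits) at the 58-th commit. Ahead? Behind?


Common ancestor: commit #58
feature commits after divergence: 69 - 58 = 11
main commits after divergence: 73 - 58 = 15
feature is 11 commits ahead of main
main is 15 commits ahead of feature

feature ahead: 11, main ahead: 15


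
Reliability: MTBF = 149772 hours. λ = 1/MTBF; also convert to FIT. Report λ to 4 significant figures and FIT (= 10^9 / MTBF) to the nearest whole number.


Formula: λ = 1 / MTBF; FIT = λ × 1e9 = 1e9 / MTBF
λ = 1 / 149772 ≈ 6.677e-06 failures/hour
FIT = 1e9 / 149772 ≈ 6677 failures per 1e9 hours (nearest whole number)

λ = 6.677e-06 /h, FIT = 6677


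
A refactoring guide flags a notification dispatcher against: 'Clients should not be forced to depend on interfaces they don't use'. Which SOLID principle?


This describes the Interface Segregation Principle (ISP)

Interface Segregation Principle (ISP)


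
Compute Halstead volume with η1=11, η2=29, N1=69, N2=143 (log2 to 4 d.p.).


Formula: V = N * log2(η), where N = N1 + N2 and η = η1 + η2
η = 11 + 29 = 40
N = 69 + 143 = 212
log2(40) ≈ 5.3219
V = 212 * 5.3219 = 1128.24

1128.24


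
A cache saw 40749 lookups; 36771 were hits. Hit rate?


Formula: hit rate = hits / (hits + misses) * 100
hit rate = 36771 / (36771 + 3978) * 100
hit rate = 36771 / 40749 * 100
hit rate = 90.24%

90.24%


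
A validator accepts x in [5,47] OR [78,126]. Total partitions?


Valid ranges: [5,47] and [78,126]
Class 1: x < 5 — invalid
Class 2: 5 ≤ x ≤ 47 — valid
Class 3: 47 < x < 78 — invalid (gap between ranges)
Class 4: 78 ≤ x ≤ 126 — valid
Class 5: x > 126 — invalid
Total equivalence classes: 5

5 equivalence classes


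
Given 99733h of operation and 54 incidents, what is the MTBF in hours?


Formula: MTBF = Total operating time / Number of failures
MTBF = 99733 / 54
MTBF = 1846.91 hours

1846.91 hours


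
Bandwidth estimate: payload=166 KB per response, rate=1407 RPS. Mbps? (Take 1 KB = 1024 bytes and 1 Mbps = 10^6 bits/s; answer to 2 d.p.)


Formula: Mbps = payload_bytes * RPS * 8 / 1e6
Payload per request = 166 KB = 166 * 1024 = 169984 bytes
Total bytes/sec = 169984 * 1407 = 239167488
Total bits/sec = 239167488 * 8 = 1913339904
Mbps = 1913339904 / 1e6 = 1913.34

1913.34 Mbps


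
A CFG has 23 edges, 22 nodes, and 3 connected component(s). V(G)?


Formula: V(G) = E - N + 2P
V(G) = 23 - 22 + 2*3
V(G) = 1 + 6
V(G) = 7

7


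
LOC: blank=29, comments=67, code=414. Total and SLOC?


Total LOC = blank + comment + code
Total LOC = 29 + 67 + 414 = 510
SLOC (source only) = code = 414

Total LOC: 510, SLOC: 414


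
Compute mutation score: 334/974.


Mutation score = killed / total * 100
Mutation score = 334 / 974 * 100
Mutation score = 34.29%

34.29%


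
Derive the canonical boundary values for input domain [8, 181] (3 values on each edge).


Range: [8, 181]
Boundaries: just below min, min, min+1, max-1, max, just above max
Values: [7, 8, 9, 180, 181, 182]

[7, 8, 9, 180, 181, 182]


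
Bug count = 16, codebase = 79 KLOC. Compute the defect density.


Defect density = defects / KLOC
Defect density = 16 / 79
Defect density = 0.203 defects/KLOC

0.203 defects/KLOC


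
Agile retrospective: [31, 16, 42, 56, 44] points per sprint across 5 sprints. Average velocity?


Formula: Avg velocity = Total points / Number of sprints
Points: [31, 16, 42, 56, 44]
Sum = 31 + 16 + 42 + 56 + 44 = 189
Avg velocity = 189 / 5 = 37.8 points/sprint

37.8 points/sprint


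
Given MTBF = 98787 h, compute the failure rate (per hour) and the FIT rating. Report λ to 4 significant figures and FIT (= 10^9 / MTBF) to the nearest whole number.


Formula: λ = 1 / MTBF; FIT = λ × 1e9 = 1e9 / MTBF
λ = 1 / 98787 ≈ 1.012e-05 failures/hour
FIT = 1e9 / 98787 ≈ 10123 failures per 1e9 hours (nearest whole number)

λ = 1.012e-05 /h, FIT = 10123


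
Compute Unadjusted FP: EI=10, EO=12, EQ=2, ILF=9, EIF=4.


UFP = EI*4 + EO*5 + EQ*4 + ILF*10 + EIF*7
UFP = 10*4 + 12*5 + 2*4 + 9*10 + 4*7
UFP = 40 + 60 + 8 + 90 + 28
UFP = 226

226


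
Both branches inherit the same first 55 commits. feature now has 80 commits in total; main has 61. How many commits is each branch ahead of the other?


Common ancestor: commit #55
feature commits after divergence: 80 - 55 = 25
main commits after divergence: 61 - 55 = 6
feature is 25 commits ahead of main
main is 6 commits ahead of feature

feature ahead: 25, main ahead: 6


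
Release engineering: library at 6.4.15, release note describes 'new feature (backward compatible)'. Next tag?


Current: 6.4.15
Change category: 'new feature (backward compatible)' → minor bump
SemVer rule: minor bump → increment MINOR, reset PATCH to 0 (MAJOR unchanged)
New: 6.5.0

6.5.0


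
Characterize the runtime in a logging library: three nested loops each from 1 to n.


Reasoning: three levels of nesting over n
Complexity: O(n^3)

O(n^3)


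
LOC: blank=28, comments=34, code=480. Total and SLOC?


Total LOC = blank + comment + code
Total LOC = 28 + 34 + 480 = 542
SLOC (source only) = code = 480

Total LOC: 542, SLOC: 480


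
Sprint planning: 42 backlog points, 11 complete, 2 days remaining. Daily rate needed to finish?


Formula: Required rate = Remaining points / Days left
Remaining = 42 - 11 = 31 points
Required rate = 31 / 2 = 15.5 points/day

15.5 points/day


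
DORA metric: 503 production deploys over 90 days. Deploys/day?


Formula: deployments per day = releases / days
= 503 / 90
= 5.589 deploys/day
(equivalently, 39.12 deploys/week)

5.589 deploys/day


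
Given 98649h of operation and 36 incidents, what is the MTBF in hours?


Formula: MTBF = Total operating time / Number of failures
MTBF = 98649 / 36
MTBF = 2740.25 hours

2740.25 hours


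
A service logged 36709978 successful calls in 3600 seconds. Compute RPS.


Formula: throughput = requests / seconds
throughput = 36709978 / 3600
throughput = 10197.22 requests/second

10197.22 requests/second


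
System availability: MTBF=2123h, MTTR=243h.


Availability = MTBF / (MTBF + MTTR)
Availability = 2123 / (2123 + 243)
Availability = 2123 / 2366
Availability = 89.7295%

89.7295%


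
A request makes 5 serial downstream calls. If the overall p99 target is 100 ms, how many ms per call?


Formula: per_stage = total_budget / stages
per_stage = 100 / 5
per_stage = 20.0 ms

20.0 ms


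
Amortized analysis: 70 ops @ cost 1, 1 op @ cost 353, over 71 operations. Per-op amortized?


Formula: Amortized cost = Total cost / Operations
Total cost = (70 * 1) + (1 * 353)
Total cost = 70 + 353 = 423
Amortized = 423 / 71 = 5.9577

5.9577


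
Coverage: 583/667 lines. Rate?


Coverage = covered / total * 100
Coverage = 583 / 667 * 100
Coverage = 87.41%

87.41%


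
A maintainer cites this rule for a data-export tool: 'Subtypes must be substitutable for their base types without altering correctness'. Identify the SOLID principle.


This describes the Liskov Substitution Principle (LSP)

Liskov Substitution Principle (LSP)


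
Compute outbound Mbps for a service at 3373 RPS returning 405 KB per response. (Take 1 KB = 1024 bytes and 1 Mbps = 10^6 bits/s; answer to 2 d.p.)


Formula: Mbps = payload_bytes * RPS * 8 / 1e6
Payload per request = 405 KB = 405 * 1024 = 414720 bytes
Total bytes/sec = 414720 * 3373 = 1398850560
Total bits/sec = 1398850560 * 8 = 11190804480
Mbps = 11190804480 / 1e6 = 11190.8

11190.8 Mbps


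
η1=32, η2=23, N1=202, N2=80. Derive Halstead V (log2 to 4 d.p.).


Formula: V = N * log2(η), where N = N1 + N2 and η = η1 + η2
η = 32 + 23 = 55
N = 202 + 80 = 282
log2(55) ≈ 5.7814
V = 282 * 5.7814 = 1630.35

1630.35


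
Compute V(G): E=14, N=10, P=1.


Formula: V(G) = E - N + 2P
V(G) = 14 - 10 + 2*1
V(G) = 4 + 2
V(G) = 6

6


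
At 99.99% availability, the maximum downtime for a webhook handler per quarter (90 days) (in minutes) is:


Formula: allowed downtime = period * (100 - SLA) / 100
Period (quarter (90 days)) = 129600 minutes
Unavailability fraction = (100 - 99.99) / 100
Allowed downtime = 129600 * (100 - 99.99) / 100
Allowed downtime = 12.96 minutes

12.96 minutes


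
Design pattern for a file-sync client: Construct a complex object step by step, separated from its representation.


This matches the Builder pattern

Builder


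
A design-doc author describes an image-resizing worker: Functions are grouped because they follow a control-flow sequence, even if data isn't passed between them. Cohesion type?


Reasoning: Grouped by order of execution within a routine, not by data flow
Type: Procedural cohesion

Procedural cohesion


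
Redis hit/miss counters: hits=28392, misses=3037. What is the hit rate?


Formula: hit rate = hits / (hits + misses) * 100
hit rate = 28392 / (28392 + 3037) * 100
hit rate = 28392 / 31429 * 100
hit rate = 90.34%

90.34%


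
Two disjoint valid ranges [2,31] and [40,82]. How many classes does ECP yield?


Valid ranges: [2,31] and [40,82]
Class 1: x < 2 — invalid
Class 2: 2 ≤ x ≤ 31 — valid
Class 3: 31 < x < 40 — invalid (gap between ranges)
Class 4: 40 ≤ x ≤ 82 — valid
Class 5: x > 82 — invalid
Total equivalence classes: 5

5 equivalence classes


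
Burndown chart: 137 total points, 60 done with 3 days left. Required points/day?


Formula: Required rate = Remaining points / Days left
Remaining = 137 - 60 = 77 points
Required rate = 77 / 3 = 25.67 points/day

25.67 points/day


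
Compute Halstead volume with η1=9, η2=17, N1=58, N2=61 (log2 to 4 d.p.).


Formula: V = N * log2(η), where N = N1 + N2 and η = η1 + η2
η = 9 + 17 = 26
N = 58 + 61 = 119
log2(26) ≈ 4.7004
V = 119 * 4.7004 = 559.35

559.35


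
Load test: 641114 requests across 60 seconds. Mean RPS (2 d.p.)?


Formula: throughput = requests / seconds
throughput = 641114 / 60
throughput = 10685.23 requests/second

10685.23 requests/second


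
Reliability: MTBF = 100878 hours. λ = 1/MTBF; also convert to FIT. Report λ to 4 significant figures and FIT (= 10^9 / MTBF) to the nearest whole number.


Formula: λ = 1 / MTBF; FIT = λ × 1e9 = 1e9 / MTBF
λ = 1 / 100878 ≈ 9.913e-06 failures/hour
FIT = 1e9 / 100878 ≈ 9913 failures per 1e9 hours (nearest whole number)

λ = 9.913e-06 /h, FIT = 9913


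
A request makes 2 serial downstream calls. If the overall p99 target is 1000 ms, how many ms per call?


Formula: per_stage = total_budget / stages
per_stage = 1000 / 2
per_stage = 500.0 ms

500.0 ms


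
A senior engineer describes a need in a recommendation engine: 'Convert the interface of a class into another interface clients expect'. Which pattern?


This matches the Adapter pattern

Adapter


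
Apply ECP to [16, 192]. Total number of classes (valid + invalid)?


Valid range: [16, 192]
Class 1: x < 16 — invalid
Class 2: 16 ≤ x ≤ 192 — valid
Class 3: x > 192 — invalid
Total equivalence classes: 3

3 equivalence classes


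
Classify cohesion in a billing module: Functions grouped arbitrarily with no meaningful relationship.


Reasoning: Worst: random grouping
Type: Coincidental cohesion

Coincidental cohesion


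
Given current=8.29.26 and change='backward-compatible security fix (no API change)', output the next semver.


Current: 8.29.26
Change category: 'backward-compatible security fix (no API change)' → patch bump
SemVer rule: patch bump → increment PATCH (MAJOR and MINOR unchanged)
New: 8.29.27

8.29.27


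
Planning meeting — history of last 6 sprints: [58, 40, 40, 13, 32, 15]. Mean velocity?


Formula: Avg velocity = Total points / Number of sprints
Points: [58, 40, 40, 13, 32, 15]
Sum = 58 + 40 + 40 + 13 + 32 + 15 = 198
Avg velocity = 198 / 6 = 33.0 points/sprint

33.0 points/sprint


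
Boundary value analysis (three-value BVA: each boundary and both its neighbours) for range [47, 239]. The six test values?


Range: [47, 239]
Boundaries: just below min, min, min+1, max-1, max, just above max
Values: [46, 47, 48, 238, 239, 240]

[46, 47, 48, 238, 239, 240]


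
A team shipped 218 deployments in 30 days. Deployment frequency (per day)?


Formula: deployments per day = releases / days
= 218 / 30
= 7.267 deploys/day
(equivalently, 50.87 deploys/week)

7.267 deploys/day


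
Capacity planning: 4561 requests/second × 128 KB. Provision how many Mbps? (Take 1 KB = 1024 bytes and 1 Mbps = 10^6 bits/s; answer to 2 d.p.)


Formula: Mbps = payload_bytes * RPS * 8 / 1e6
Payload per request = 128 KB = 128 * 1024 = 131072 bytes
Total bytes/sec = 131072 * 4561 = 597819392
Total bits/sec = 597819392 * 8 = 4782555136
Mbps = 4782555136 / 1e6 = 4782.56

4782.56 Mbps


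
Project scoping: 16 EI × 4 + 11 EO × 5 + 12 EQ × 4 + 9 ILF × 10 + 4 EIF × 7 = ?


UFP = EI*4 + EO*5 + EQ*4 + ILF*10 + EIF*7
UFP = 16*4 + 11*5 + 12*4 + 9*10 + 4*7
UFP = 64 + 55 + 48 + 90 + 28
UFP = 285

285


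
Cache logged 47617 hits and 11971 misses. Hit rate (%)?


Formula: hit rate = hits / (hits + misses) * 100
hit rate = 47617 / (47617 + 11971) * 100
hit rate = 47617 / 59588 * 100
hit rate = 79.91%

79.91%


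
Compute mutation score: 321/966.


Mutation score = killed / total * 100
Mutation score = 321 / 966 * 100
Mutation score = 33.23%

33.23%


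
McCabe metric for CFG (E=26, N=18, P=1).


Formula: V(G) = E - N + 2P
V(G) = 26 - 18 + 2*1
V(G) = 8 + 2
V(G) = 10

10


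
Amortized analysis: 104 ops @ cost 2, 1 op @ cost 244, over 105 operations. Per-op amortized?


Formula: Amortized cost = Total cost / Operations
Total cost = (104 * 2) + (1 * 244)
Total cost = 208 + 244 = 452
Amortized = 452 / 105 = 4.3048

4.3048


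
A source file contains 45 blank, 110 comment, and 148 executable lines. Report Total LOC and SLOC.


Total LOC = blank + comment + code
Total LOC = 45 + 110 + 148 = 303
SLOC (source only) = code = 148

Total LOC: 303, SLOC: 148


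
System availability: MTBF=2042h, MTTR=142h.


Availability = MTBF / (MTBF + MTTR)
Availability = 2042 / (2042 + 142)
Availability = 2042 / 2184
Availability = 93.4982%

93.4982%


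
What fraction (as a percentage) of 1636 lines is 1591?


Coverage = covered / total * 100
Coverage = 1591 / 1636 * 100
Coverage = 97.25%

97.25%


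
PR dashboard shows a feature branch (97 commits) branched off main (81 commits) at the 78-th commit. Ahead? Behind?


Common ancestor: commit #78
feature commits after divergence: 97 - 78 = 19
main commits after divergence: 81 - 78 = 3
feature is 19 commits ahead of main
main is 3 commits ahead of feature

feature ahead: 19, main ahead: 3


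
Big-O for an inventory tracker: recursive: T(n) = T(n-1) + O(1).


Reasoning: linear recursion with constant work per frame
Complexity: O(n)

O(n)


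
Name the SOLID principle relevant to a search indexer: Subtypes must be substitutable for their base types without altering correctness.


This describes the Liskov Substitution Principle (LSP)

Liskov Substitution Principle (LSP)


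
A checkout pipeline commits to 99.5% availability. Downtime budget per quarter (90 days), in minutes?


Formula: allowed downtime = period * (100 - SLA) / 100
Period (quarter (90 days)) = 129600 minutes
Unavailability fraction = (100 - 99.5) / 100
Allowed downtime = 129600 * (100 - 99.5) / 100
Allowed downtime = 648.0 minutes

648.0 minutes


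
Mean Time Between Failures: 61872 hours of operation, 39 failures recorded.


Formula: MTBF = Total operating time / Number of failures
MTBF = 61872 / 39
MTBF = 1586.46 hours

1586.46 hours


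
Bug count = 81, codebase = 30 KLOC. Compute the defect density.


Defect density = defects / KLOC
Defect density = 81 / 30
Defect density = 2.7 defects/KLOC

2.7 defects/KLOC


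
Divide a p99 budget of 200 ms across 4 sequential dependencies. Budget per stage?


Formula: per_stage = total_budget / stages
per_stage = 200 / 4
per_stage = 50.0 ms

50.0 ms


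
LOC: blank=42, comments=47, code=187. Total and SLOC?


Total LOC = blank + comment + code
Total LOC = 42 + 47 + 187 = 276
SLOC (source only) = code = 187

Total LOC: 276, SLOC: 187


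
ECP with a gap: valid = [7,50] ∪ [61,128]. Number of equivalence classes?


Valid ranges: [7,50] and [61,128]
Class 1: x < 7 — invalid
Class 2: 7 ≤ x ≤ 50 — valid
Class 3: 50 < x < 61 — invalid (gap between ranges)
Class 4: 61 ≤ x ≤ 128 — valid
Class 5: x > 128 — invalid
Total equivalence classes: 5

5 equivalence classes


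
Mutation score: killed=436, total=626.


Mutation score = killed / total * 100
Mutation score = 436 / 626 * 100
Mutation score = 69.65%

69.65%


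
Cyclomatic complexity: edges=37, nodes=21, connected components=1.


Formula: V(G) = E - N + 2P
V(G) = 37 - 21 + 2*1
V(G) = 16 + 2
V(G) = 18

18


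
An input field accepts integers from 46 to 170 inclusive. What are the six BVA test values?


Range: [46, 170]
Boundaries: just below min, min, min+1, max-1, max, just above max
Values: [45, 46, 47, 169, 170, 171]

[45, 46, 47, 169, 170, 171]


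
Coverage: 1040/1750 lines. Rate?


Coverage = covered / total * 100
Coverage = 1040 / 1750 * 100
Coverage = 59.43%

59.43%


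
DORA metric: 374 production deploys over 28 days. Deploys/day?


Formula: deployments per day = releases / days
= 374 / 28
= 13.357 deploys/day
(equivalently, 93.5 deploys/week)

13.357 deploys/day


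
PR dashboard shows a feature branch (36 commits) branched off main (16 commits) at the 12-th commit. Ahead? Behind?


Common ancestor: commit #12
feature commits after divergence: 36 - 12 = 24
main commits after divergence: 16 - 12 = 4
feature is 24 commits ahead of main
main is 4 commits ahead of feature

feature ahead: 24, main ahead: 4


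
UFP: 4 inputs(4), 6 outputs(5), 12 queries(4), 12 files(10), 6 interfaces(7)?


UFP = EI*4 + EO*5 + EQ*4 + ILF*10 + EIF*7
UFP = 4*4 + 6*5 + 12*4 + 12*10 + 6*7
UFP = 16 + 30 + 48 + 120 + 42
UFP = 256

256


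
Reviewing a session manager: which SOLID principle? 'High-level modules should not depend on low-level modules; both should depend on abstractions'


This describes the Dependency Inversion Principle (DIP)

Dependency Inversion Principle (DIP)


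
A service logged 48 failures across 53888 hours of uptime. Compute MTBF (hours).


Formula: MTBF = Total operating time / Number of failures
MTBF = 53888 / 48
MTBF = 1122.67 hours

1122.67 hours


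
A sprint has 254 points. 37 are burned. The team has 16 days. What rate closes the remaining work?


Formula: Required rate = Remaining points / Days left
Remaining = 254 - 37 = 217 points
Required rate = 217 / 16 = 13.56 points/day

13.56 points/day


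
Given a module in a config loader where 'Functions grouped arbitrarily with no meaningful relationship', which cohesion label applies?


Reasoning: Worst: random grouping
Type: Coincidental cohesion

Coincidental cohesion


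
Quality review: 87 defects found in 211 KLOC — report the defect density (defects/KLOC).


Defect density = defects / KLOC
Defect density = 87 / 211
Defect density = 0.412 defects/KLOC

0.412 defects/KLOC


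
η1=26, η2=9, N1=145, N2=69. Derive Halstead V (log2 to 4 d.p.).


Formula: V = N * log2(η), where N = N1 + N2 and η = η1 + η2
η = 26 + 9 = 35
N = 145 + 69 = 214
log2(35) ≈ 5.1293
V = 214 * 5.1293 = 1097.67

1097.67


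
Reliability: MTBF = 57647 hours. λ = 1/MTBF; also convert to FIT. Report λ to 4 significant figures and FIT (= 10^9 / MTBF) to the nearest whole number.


Formula: λ = 1 / MTBF; FIT = λ × 1e9 = 1e9 / MTBF
λ = 1 / 57647 ≈ 1.735e-05 failures/hour
FIT = 1e9 / 57647 ≈ 17347 failures per 1e9 hours (nearest whole number)

λ = 1.735e-05 /h, FIT = 17347


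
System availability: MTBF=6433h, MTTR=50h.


Availability = MTBF / (MTBF + MTTR)
Availability = 6433 / (6433 + 50)
Availability = 6433 / 6483
Availability = 99.2288%

99.2288%


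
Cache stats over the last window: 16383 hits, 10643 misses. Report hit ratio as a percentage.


Formula: hit rate = hits / (hits + misses) * 100
hit rate = 16383 / (16383 + 10643) * 100
hit rate = 16383 / 27026 * 100
hit rate = 60.62%

60.62%


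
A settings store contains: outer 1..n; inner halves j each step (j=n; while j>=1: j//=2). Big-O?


Reasoning: n times log n
Complexity: O(n log n)

O(n log n)


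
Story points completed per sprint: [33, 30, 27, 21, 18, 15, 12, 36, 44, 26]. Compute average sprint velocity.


Formula: Avg velocity = Total points / Number of sprints
Points: [33, 30, 27, 21, 18, 15, 12, 36, 44, 26]
Sum = 33 + 30 + 27 + 21 + 18 + 15 + 12 + 36 + 44 + 26 = 262
Avg velocity = 262 / 10 = 26.2 points/sprint

26.2 points/sprint


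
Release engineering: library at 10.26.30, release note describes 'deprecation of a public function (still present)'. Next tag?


Current: 10.26.30
Change category: 'deprecation of a public function (still present)' → minor bump
SemVer rule: minor bump → increment MINOR, reset PATCH to 0 (MAJOR unchanged)
New: 10.27.0

10.27.0


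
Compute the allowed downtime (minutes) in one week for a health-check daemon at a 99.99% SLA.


Formula: allowed downtime = period * (100 - SLA) / 100
Period (week) = 10080 minutes
Unavailability fraction = (100 - 99.99) / 100
Allowed downtime = 10080 * (100 - 99.99) / 100
Allowed downtime = 1.008 minutes

1.008 minutes


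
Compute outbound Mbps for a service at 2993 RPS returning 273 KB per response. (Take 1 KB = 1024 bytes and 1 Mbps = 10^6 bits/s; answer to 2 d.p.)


Formula: Mbps = payload_bytes * RPS * 8 / 1e6
Payload per request = 273 KB = 273 * 1024 = 279552 bytes
Total bytes/sec = 279552 * 2993 = 836699136
Total bits/sec = 836699136 * 8 = 6693593088
Mbps = 6693593088 / 1e6 = 6693.59

6693.59 Mbps


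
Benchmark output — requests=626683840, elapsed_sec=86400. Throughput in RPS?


Formula: throughput = requests / seconds
throughput = 626683840 / 86400
throughput = 7253.29 requests/second

7253.29 requests/second


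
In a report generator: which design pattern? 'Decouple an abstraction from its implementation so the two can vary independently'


This matches the Bridge pattern

Bridge


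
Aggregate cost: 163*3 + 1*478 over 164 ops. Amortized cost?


Formula: Amortized cost = Total cost / Operations
Total cost = (163 * 3) + (1 * 478)
Total cost = 489 + 478 = 967
Amortized = 967 / 164 = 5.8963

5.8963


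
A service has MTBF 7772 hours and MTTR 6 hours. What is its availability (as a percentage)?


Availability = MTBF / (MTBF + MTTR)
Availability = 7772 / (7772 + 6)
Availability = 7772 / 7778
Availability = 99.9229%

99.9229%


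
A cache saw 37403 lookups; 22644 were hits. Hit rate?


Formula: hit rate = hits / (hits + misses) * 100
hit rate = 22644 / (22644 + 14759) * 100
hit rate = 22644 / 37403 * 100
hit rate = 60.54%

60.54%


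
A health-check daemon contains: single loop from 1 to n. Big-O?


Reasoning: one pass through n items
Complexity: O(n)

O(n)


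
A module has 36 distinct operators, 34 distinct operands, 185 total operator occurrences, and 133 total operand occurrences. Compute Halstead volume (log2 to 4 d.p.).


Formula: V = N * log2(η), where N = N1 + N2 and η = η1 + η2
η = 36 + 34 = 70
N = 185 + 133 = 318
log2(70) ≈ 6.1293
V = 318 * 6.1293 = 1949.12

1949.12


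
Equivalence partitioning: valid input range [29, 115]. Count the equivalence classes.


Valid range: [29, 115]
Class 1: x < 29 — invalid
Class 2: 29 ≤ x ≤ 115 — valid
Class 3: x > 115 — invalid
Total equivalence classes: 3

3 equivalence classes


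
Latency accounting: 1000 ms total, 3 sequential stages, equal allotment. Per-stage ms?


Formula: per_stage = total_budget / stages
per_stage = 1000 / 3
per_stage = 333.33 ms

333.33 ms


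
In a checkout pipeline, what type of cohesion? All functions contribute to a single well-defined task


Reasoning: Best: single purpose
Type: Functional cohesion

Functional cohesion


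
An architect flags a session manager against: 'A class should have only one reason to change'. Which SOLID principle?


This describes the Single Responsibility Principle (SRP)

Single Responsibility Principle (SRP)


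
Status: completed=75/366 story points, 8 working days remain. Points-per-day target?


Formula: Required rate = Remaining points / Days left
Remaining = 366 - 75 = 291 points
Required rate = 291 / 8 = 36.38 points/day

36.38 points/day


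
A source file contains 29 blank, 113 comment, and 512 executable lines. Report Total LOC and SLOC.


Total LOC = blank + comment + code
Total LOC = 29 + 113 + 512 = 654
SLOC (source only) = code = 512

Total LOC: 654, SLOC: 512


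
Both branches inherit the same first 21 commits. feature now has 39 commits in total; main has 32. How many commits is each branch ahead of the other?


Common ancestor: commit #21
feature commits after divergence: 39 - 21 = 18
main commits after divergence: 32 - 21 = 11
feature is 18 commits ahead of main
main is 11 commits ahead of feature

feature ahead: 18, main ahead: 11


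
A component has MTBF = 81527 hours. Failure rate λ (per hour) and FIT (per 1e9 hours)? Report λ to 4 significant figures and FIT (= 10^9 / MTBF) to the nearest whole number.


Formula: λ = 1 / MTBF; FIT = λ × 1e9 = 1e9 / MTBF
λ = 1 / 81527 ≈ 1.227e-05 failures/hour
FIT = 1e9 / 81527 ≈ 12266 failures per 1e9 hours (nearest whole number)

λ = 1.227e-05 /h, FIT = 12266


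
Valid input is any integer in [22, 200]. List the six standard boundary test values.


Range: [22, 200]
Boundaries: just below min, min, min+1, max-1, max, just above max
Values: [21, 22, 23, 199, 200, 201]

[21, 22, 23, 199, 200, 201]


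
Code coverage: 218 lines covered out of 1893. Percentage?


Coverage = covered / total * 100
Coverage = 218 / 1893 * 100
Coverage = 11.52%

11.52%


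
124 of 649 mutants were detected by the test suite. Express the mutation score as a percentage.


Mutation score = killed / total * 100
Mutation score = 124 / 649 * 100
Mutation score = 19.11%

19.11%


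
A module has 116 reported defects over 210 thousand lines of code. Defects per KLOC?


Defect density = defects / KLOC
Defect density = 116 / 210
Defect density = 0.552 defects/KLOC

0.552 defects/KLOC


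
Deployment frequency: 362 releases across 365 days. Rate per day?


Formula: deployments per day = releases / days
= 362 / 365
= 0.992 deploys/day
(equivalently, 6.94 deploys/week)

0.992 deploys/day


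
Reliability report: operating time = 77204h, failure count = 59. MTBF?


Formula: MTBF = Total operating time / Number of failures
MTBF = 77204 / 59
MTBF = 1308.54 hours

1308.54 hours


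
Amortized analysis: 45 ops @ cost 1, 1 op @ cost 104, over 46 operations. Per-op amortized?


Formula: Amortized cost = Total cost / Operations
Total cost = (45 * 1) + (1 * 104)
Total cost = 45 + 104 = 149
Amortized = 149 / 46 = 3.2391

3.2391


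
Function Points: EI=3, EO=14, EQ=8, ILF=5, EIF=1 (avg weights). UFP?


UFP = EI*4 + EO*5 + EQ*4 + ILF*10 + EIF*7
UFP = 3*4 + 14*5 + 8*4 + 5*10 + 1*7
UFP = 12 + 70 + 32 + 50 + 7
UFP = 171

171


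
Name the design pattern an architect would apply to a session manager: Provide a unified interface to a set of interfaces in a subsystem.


This matches the Facade pattern

Facade


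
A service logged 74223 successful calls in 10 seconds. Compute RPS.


Formula: throughput = requests / seconds
throughput = 74223 / 10
throughput = 7422.3 requests/second

7422.3 requests/second


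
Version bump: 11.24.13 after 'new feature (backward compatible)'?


Current: 11.24.13
Change category: 'new feature (backward compatible)' → minor bump
SemVer rule: minor bump → increment MINOR, reset PATCH to 0 (MAJOR unchanged)
New: 11.25.0

11.25.0


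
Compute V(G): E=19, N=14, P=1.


Formula: V(G) = E - N + 2P
V(G) = 19 - 14 + 2*1
V(G) = 5 + 2
V(G) = 7

7


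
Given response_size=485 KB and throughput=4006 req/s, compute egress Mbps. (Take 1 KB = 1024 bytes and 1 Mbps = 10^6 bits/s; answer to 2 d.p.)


Formula: Mbps = payload_bytes * RPS * 8 / 1e6
Payload per request = 485 KB = 485 * 1024 = 496640 bytes
Total bytes/sec = 496640 * 4006 = 1989539840
Total bits/sec = 1989539840 * 8 = 15916318720
Mbps = 15916318720 / 1e6 = 15916.32

15916.32 Mbps


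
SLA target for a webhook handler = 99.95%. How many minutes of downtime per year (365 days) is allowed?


Formula: allowed downtime = period * (100 - SLA) / 100
Period (year (365 days)) = 525600 minutes
Unavailability fraction = (100 - 99.95) / 100
Allowed downtime = 525600 * (100 - 99.95) / 100
Allowed downtime = 262.8 minutes

262.8 minutes


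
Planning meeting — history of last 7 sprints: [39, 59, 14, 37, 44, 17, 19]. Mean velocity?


Formula: Avg velocity = Total points / Number of sprints
Points: [39, 59, 14, 37, 44, 17, 19]
Sum = 39 + 59 + 14 + 37 + 44 + 17 + 19 = 229
Avg velocity = 229 / 7 = 32.71 points/sprint

32.71 points/sprint


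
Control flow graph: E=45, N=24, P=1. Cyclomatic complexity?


Formula: V(G) = E - N + 2P
V(G) = 45 - 24 + 2*1
V(G) = 21 + 2
V(G) = 23

23


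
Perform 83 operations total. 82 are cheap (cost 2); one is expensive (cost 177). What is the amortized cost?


Formula: Amortized cost = Total cost / Operations
Total cost = (82 * 2) + (1 * 177)
Total cost = 164 + 177 = 341
Amortized = 341 / 83 = 4.1084

4.1084


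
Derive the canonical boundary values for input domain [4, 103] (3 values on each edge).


Range: [4, 103]
Boundaries: just below min, min, min+1, max-1, max, just above max
Values: [3, 4, 5, 102, 103, 104]

[3, 4, 5, 102, 103, 104]
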